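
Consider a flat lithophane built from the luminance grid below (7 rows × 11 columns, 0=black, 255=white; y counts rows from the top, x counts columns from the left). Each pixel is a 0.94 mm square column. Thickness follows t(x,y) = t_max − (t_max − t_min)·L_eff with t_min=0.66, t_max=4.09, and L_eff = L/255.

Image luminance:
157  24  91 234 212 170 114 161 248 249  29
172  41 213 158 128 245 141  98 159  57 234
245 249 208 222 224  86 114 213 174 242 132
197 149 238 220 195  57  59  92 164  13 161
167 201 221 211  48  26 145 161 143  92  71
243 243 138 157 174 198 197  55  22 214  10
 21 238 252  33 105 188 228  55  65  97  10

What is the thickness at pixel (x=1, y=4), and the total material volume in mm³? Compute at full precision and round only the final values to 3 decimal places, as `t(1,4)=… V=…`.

t(1,4)=1.386 V=142.566

span = t_max - t_min = 4.09 - 0.66 = 3.430
L(1,4) = 201, L_eff = 201/255 = 0.788235
t(1,4) = 4.09 - 3.430·0.788235 = 1.386
Σt over all 7·11 pixels = 1371447/8500 ≈ 161.3467059
V = pitch²·Σt = 0.94²·1371447/8500 = 142.566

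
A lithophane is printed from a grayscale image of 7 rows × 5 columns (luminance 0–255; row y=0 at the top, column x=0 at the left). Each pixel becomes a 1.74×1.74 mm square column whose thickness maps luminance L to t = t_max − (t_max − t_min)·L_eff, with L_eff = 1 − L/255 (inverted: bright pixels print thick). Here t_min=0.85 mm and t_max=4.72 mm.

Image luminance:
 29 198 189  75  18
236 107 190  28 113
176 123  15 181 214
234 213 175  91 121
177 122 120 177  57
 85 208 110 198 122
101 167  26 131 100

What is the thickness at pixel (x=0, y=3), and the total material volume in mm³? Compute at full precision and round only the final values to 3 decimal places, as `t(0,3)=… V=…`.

span = t_max - t_min = 4.72 - 0.85 = 3.870
L(0,3) = 234, L_eff = 1 - 234/255 = 0.082353 (inverted)
t(0,3) = 4.72 - 3.870·0.082353 = 4.401
Σt over all 7·5 pixels = 424879/4250 ≈ 99.9715294
V = pitch²·Σt = 1.74²·424879/4250 = 302.674

t(0,3)=4.401 V=302.674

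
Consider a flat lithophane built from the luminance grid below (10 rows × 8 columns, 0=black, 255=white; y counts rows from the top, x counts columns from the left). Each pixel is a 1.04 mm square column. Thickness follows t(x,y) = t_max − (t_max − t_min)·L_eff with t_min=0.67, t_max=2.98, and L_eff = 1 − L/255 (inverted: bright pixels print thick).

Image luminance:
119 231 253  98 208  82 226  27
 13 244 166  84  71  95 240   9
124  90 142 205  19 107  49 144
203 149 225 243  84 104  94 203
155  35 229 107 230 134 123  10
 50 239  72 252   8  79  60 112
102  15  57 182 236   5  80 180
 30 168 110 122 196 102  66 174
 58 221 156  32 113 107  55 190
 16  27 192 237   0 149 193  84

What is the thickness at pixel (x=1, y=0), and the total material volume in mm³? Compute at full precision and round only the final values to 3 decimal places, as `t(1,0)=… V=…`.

t(1,0)=2.763 V=154.984

span = t_max - t_min = 2.98 - 0.67 = 2.310
L(1,0) = 231, L_eff = 1 - 231/255 = 0.094118 (inverted)
t(1,0) = 2.98 - 2.310·0.094118 = 2.763
Σt over all 10·8 pixels = 1217977/8500 ≈ 143.2914118
V = pitch²·Σt = 1.04²·1217977/8500 = 154.984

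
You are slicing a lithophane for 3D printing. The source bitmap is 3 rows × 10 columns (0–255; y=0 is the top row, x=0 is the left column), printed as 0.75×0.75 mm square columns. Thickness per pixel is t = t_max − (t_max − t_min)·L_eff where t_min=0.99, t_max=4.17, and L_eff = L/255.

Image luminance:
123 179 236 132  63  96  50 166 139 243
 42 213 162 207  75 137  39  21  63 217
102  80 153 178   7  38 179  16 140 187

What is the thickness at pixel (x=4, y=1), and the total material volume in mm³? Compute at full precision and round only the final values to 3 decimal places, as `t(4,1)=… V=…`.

span = t_max - t_min = 4.17 - 0.99 = 3.180
L(4,1) = 75, L_eff = 75/255 = 0.294118
t(4,1) = 4.17 - 3.180·0.294118 = 3.235
Σt over all 3·10 pixels = 168238/2125 ≈ 79.1708235
V = pitch²·Σt = 0.75²·168238/2125 = 44.534

t(4,1)=3.235 V=44.534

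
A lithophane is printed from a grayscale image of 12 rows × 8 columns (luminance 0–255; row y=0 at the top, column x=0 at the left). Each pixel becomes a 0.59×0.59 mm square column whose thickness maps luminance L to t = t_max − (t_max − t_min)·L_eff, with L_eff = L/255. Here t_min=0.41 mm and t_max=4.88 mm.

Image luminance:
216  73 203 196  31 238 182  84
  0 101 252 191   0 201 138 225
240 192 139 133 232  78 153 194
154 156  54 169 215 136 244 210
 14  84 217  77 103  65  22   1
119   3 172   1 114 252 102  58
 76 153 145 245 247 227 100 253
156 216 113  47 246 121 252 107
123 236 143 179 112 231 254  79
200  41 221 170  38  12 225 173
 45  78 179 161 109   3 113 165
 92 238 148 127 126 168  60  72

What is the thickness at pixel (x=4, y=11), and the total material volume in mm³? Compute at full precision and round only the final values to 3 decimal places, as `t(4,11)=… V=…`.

span = t_max - t_min = 4.88 - 0.41 = 4.470
L(4,11) = 126, L_eff = 126/255 = 0.494118
t(4,11) = 4.88 - 4.470·0.494118 = 2.671
Σt over all 12·8 pixels = 1976689/8500 ≈ 232.5516471
V = pitch²·Σt = 0.59²·1976689/8500 = 80.951

t(4,11)=2.671 V=80.951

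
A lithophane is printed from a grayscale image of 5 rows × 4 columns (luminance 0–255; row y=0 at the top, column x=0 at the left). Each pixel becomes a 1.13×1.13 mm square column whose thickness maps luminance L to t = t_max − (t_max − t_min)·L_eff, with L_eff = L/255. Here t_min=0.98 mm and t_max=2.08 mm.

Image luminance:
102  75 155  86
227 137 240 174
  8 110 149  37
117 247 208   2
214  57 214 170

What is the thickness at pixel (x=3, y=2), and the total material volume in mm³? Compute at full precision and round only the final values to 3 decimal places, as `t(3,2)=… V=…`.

span = t_max - t_min = 2.08 - 0.98 = 1.100
L(3,2) = 37, L_eff = 37/255 = 0.145098
t(3,2) = 2.08 - 1.100·0.145098 = 1.920
Σt over all 5·4 pixels = 76061/2550 ≈ 29.8278431
V = pitch²·Σt = 1.13²·76061/2550 = 38.087

t(3,2)=1.920 V=38.087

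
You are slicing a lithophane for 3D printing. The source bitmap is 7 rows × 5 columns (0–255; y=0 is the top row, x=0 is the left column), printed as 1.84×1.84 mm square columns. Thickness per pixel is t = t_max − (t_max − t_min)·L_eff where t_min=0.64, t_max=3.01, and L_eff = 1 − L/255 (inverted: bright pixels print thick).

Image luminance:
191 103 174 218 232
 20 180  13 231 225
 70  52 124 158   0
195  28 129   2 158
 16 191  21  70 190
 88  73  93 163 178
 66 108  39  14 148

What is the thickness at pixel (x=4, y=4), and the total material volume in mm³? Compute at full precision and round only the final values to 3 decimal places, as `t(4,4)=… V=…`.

t(4,4)=2.406 V=200.475

span = t_max - t_min = 3.01 - 0.64 = 2.370
L(4,4) = 190, L_eff = 1 - 190/255 = 0.254902 (inverted)
t(4,4) = 3.01 - 2.370·0.254902 = 2.406
Σt over all 7·5 pixels = 59.214
V = pitch²·Σt = 1.84²·59.214 = 200.475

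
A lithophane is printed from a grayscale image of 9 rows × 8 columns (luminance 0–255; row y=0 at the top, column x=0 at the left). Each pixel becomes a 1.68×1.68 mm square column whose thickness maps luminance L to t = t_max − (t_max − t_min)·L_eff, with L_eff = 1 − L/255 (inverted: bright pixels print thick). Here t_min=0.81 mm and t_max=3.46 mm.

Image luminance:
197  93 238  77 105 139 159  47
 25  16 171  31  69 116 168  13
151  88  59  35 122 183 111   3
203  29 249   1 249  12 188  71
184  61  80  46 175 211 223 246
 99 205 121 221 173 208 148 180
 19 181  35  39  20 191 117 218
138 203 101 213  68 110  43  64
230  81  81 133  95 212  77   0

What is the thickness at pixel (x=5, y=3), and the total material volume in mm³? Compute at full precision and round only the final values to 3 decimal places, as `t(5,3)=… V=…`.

span = t_max - t_min = 3.46 - 0.81 = 2.650
L(5,3) = 12, L_eff = 1 - 12/255 = 0.952941 (inverted)
t(5,3) = 3.46 - 2.650·0.952941 = 0.935
Σt over all 9·8 pixels = 189209/1275 ≈ 148.3992157
V = pitch²·Σt = 1.68²·189209/1275 = 418.842

t(5,3)=0.935 V=418.842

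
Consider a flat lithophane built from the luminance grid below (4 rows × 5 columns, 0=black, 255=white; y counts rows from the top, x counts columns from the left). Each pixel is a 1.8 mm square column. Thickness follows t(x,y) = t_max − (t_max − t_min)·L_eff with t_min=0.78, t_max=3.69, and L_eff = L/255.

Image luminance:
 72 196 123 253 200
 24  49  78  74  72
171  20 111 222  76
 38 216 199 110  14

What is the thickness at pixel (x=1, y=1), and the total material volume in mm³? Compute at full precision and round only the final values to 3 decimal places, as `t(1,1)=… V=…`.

t(1,1)=3.131 V=153.406

span = t_max - t_min = 3.69 - 0.78 = 2.910
L(1,1) = 49, L_eff = 49/255 = 0.192157
t(1,1) = 3.69 - 2.910·0.192157 = 3.131
Σt over all 4·5 pixels = 201227/4250 ≈ 47.3475294
V = pitch²·Σt = 1.8²·201227/4250 = 153.406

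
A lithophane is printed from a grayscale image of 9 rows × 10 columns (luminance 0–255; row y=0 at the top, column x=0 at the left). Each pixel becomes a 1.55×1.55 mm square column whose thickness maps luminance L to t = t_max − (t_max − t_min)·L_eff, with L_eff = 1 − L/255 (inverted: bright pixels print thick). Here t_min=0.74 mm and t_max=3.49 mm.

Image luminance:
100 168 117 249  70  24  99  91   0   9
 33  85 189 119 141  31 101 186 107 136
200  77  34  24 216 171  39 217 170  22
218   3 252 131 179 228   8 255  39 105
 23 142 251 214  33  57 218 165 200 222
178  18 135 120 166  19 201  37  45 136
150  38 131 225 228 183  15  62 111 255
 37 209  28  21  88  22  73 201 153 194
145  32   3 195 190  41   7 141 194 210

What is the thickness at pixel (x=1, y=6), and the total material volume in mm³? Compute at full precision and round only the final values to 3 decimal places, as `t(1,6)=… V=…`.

span = t_max - t_min = 3.49 - 0.74 = 2.750
L(1,6) = 38, L_eff = 1 - 38/255 = 0.850980 (inverted)
t(1,6) = 3.49 - 2.750·0.850980 = 1.150
Σt over all 9·10 pixels = 186787/1020 ≈ 183.1245098
V = pitch²·Σt = 1.55²·186787/1020 = 439.957

t(1,6)=1.150 V=439.957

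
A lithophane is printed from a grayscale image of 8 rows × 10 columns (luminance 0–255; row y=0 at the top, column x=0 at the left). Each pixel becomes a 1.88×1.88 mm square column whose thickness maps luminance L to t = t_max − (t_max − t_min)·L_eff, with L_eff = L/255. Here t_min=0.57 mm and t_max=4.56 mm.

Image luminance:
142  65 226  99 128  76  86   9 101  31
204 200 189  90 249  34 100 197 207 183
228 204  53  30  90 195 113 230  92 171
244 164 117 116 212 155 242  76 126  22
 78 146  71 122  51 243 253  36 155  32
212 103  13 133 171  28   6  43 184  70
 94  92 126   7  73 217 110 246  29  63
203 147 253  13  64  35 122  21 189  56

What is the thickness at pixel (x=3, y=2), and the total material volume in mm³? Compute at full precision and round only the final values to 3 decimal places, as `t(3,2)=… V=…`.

span = t_max - t_min = 4.56 - 0.57 = 3.990
L(3,2) = 30, L_eff = 30/255 = 0.117647
t(3,2) = 4.56 - 3.990·0.117647 = 4.091
Σt over all 8·10 pixels = 898301/4250 ≈ 211.3649412
V = pitch²·Σt = 1.88²·898301/4250 = 747.048

t(3,2)=4.091 V=747.048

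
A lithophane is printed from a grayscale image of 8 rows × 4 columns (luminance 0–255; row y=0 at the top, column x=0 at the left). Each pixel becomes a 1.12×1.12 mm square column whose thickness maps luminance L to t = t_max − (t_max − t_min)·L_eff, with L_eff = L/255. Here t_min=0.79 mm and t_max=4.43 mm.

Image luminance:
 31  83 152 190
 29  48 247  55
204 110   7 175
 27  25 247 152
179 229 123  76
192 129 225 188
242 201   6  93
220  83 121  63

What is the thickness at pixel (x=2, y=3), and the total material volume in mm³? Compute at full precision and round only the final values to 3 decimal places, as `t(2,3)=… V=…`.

t(2,3)=0.904 V=103.478

span = t_max - t_min = 4.43 - 0.79 = 3.640
L(2,3) = 247, L_eff = 247/255 = 0.968627
t(2,3) = 4.43 - 3.640·0.968627 = 0.904
Σt over all 8·4 pixels = 175296/2125 ≈ 82.4922353
V = pitch²·Σt = 1.12²·175296/2125 = 103.478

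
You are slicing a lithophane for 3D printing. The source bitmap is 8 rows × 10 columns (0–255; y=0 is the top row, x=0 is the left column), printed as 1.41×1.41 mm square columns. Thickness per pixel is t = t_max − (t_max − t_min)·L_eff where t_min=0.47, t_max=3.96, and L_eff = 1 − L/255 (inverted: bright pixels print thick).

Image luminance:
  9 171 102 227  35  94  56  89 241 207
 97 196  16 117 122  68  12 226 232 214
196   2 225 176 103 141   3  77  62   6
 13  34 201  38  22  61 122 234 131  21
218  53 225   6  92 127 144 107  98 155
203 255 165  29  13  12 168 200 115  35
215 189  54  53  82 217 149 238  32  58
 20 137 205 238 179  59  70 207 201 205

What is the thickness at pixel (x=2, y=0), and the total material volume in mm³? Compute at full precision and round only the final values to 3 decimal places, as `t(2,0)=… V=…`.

t(2,0)=1.866 V=336.700

span = t_max - t_min = 3.96 - 0.47 = 3.490
L(2,0) = 102, L_eff = 1 - 102/255 = 0.600000 (inverted)
t(2,0) = 3.96 - 3.490·0.600000 = 1.866
Σt over all 8·10 pixels = 1439541/8500 ≈ 169.3577647
V = pitch²·Σt = 1.41²·1439541/8500 = 336.700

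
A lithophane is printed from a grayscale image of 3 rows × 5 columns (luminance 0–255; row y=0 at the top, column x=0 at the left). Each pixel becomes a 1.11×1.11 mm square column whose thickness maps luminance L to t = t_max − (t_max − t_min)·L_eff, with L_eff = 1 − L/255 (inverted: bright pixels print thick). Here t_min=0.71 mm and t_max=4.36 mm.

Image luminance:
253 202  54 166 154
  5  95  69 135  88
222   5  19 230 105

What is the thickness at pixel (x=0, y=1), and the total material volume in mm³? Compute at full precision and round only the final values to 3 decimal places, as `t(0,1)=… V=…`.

span = t_max - t_min = 4.36 - 0.71 = 3.650
L(0,1) = 5, L_eff = 1 - 5/255 = 0.980392 (inverted)
t(0,1) = 4.36 - 3.650·0.980392 = 0.782
Σt over all 3·5 pixels = 10933/300 ≈ 36.4433333
V = pitch²·Σt = 1.11²·10933/300 = 44.902

t(0,1)=0.782 V=44.902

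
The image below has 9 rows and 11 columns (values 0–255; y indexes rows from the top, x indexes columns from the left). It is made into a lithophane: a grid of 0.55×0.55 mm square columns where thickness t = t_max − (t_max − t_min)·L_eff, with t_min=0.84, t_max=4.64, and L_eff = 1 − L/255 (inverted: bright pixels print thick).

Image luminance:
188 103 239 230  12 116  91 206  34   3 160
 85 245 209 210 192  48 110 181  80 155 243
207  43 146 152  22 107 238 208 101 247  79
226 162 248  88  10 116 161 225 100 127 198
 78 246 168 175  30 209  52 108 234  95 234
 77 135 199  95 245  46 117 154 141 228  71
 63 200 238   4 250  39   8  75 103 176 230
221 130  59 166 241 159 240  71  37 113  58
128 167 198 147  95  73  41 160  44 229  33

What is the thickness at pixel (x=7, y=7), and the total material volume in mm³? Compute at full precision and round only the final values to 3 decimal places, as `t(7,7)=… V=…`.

t(7,7)=1.898 V=86.841

span = t_max - t_min = 4.64 - 0.84 = 3.800
L(7,7) = 71, L_eff = 1 - 71/255 = 0.721569 (inverted)
t(7,7) = 4.64 - 3.800·0.721569 = 1.898
Σt over all 9·11 pixels = 14641/51 ≈ 287.0784314
V = pitch²·Σt = 0.55²·14641/51 = 86.841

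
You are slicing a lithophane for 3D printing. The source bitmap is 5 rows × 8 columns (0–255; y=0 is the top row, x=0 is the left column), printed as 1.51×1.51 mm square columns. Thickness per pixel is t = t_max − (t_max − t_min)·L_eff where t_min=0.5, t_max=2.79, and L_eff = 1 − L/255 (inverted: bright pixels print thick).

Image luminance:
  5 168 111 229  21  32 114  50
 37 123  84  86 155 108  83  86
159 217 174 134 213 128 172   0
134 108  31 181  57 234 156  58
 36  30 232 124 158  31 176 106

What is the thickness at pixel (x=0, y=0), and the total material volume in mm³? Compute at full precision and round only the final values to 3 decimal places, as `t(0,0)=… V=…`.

t(0,0)=0.545 V=138.584

span = t_max - t_min = 2.79 - 0.5 = 2.290
L(0,0) = 5, L_eff = 1 - 5/255 = 0.980392 (inverted)
t(0,0) = 2.79 - 2.290·0.980392 = 0.545
Σt over all 5·8 pixels = 1549889/25500 ≈ 60.7799608
V = pitch²·Σt = 1.51²·1549889/25500 = 138.584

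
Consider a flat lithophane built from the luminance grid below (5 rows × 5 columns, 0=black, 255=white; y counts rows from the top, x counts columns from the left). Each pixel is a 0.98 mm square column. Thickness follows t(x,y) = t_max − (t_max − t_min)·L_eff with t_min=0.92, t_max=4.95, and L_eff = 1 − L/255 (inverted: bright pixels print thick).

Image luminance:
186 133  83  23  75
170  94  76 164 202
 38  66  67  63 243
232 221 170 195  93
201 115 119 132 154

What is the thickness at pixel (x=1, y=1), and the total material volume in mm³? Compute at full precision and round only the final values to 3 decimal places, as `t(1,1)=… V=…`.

t(1,1)=2.406 V=72.405

span = t_max - t_min = 4.95 - 0.92 = 4.030
L(1,1) = 94, L_eff = 1 - 94/255 = 0.631373 (inverted)
t(1,1) = 4.95 - 4.030·0.631373 = 2.406
Σt over all 5·5 pixels = 75.39
V = pitch²·Σt = 0.98²·75.39 = 72.405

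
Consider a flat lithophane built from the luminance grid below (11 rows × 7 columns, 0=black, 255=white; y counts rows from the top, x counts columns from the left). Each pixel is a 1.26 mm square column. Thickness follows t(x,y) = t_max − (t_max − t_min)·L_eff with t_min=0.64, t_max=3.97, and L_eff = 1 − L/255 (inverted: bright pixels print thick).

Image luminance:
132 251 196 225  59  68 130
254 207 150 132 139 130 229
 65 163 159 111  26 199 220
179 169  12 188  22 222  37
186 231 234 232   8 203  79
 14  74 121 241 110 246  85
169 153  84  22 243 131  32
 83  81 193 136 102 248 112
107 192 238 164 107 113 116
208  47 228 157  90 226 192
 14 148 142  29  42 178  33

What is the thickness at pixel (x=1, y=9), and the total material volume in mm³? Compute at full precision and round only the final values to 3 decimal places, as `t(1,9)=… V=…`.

span = t_max - t_min = 3.97 - 0.64 = 3.330
L(1,9) = 47, L_eff = 1 - 47/255 = 0.815686 (inverted)
t(1,9) = 3.97 - 3.330·0.815686 = 1.254
Σt over all 11·7 pixels = 803179/4250 ≈ 188.9832941
V = pitch²·Σt = 1.26²·803179/4250 = 300.030

t(1,9)=1.254 V=300.030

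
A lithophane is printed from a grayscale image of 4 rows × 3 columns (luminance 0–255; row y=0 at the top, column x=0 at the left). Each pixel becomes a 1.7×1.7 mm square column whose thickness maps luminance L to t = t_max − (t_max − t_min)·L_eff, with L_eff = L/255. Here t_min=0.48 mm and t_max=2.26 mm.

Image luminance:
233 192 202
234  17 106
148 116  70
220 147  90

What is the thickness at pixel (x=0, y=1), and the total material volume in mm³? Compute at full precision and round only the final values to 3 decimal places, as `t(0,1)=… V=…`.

t(0,1)=0.627 V=42.569

span = t_max - t_min = 2.26 - 0.48 = 1.780
L(0,1) = 234, L_eff = 234/255 = 0.917647
t(0,1) = 2.26 - 1.780·0.917647 = 0.627
Σt over all 4·3 pixels = 37561/2550 ≈ 14.7298039
V = pitch²·Σt = 1.7²·37561/2550 = 42.569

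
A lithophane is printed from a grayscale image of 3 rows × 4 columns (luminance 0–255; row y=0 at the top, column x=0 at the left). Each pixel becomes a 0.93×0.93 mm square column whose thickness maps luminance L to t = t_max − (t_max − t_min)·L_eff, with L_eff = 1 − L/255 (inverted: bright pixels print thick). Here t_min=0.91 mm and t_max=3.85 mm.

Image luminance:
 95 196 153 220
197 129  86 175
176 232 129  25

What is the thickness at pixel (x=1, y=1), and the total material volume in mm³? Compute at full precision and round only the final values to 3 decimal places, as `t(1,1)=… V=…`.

span = t_max - t_min = 3.85 - 0.91 = 2.940
L(1,1) = 129, L_eff = 1 - 129/255 = 0.494118 (inverted)
t(1,1) = 3.85 - 2.940·0.494118 = 2.397
Σt over all 3·4 pixels = 135247/4250 ≈ 31.8228235
V = pitch²·Σt = 0.93²·135247/4250 = 27.524

t(1,1)=2.397 V=27.524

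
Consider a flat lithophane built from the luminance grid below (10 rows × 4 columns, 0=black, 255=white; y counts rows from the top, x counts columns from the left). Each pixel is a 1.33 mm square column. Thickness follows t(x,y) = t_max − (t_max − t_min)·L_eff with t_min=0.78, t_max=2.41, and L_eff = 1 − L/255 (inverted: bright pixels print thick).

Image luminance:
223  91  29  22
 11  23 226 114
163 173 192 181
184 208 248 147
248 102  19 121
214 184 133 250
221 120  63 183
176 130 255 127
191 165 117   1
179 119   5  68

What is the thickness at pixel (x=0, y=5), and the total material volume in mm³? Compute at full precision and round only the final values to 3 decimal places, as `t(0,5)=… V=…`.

t(0,5)=2.148 V=118.803

span = t_max - t_min = 2.41 - 0.78 = 1.630
L(0,5) = 214, L_eff = 1 - 214/255 = 0.160784 (inverted)
t(0,5) = 2.41 - 1.630·0.160784 = 2.148
Σt over all 10·4 pixels = 856319/12750 ≈ 67.1622745
V = pitch²·Σt = 1.33²·856319/12750 = 118.803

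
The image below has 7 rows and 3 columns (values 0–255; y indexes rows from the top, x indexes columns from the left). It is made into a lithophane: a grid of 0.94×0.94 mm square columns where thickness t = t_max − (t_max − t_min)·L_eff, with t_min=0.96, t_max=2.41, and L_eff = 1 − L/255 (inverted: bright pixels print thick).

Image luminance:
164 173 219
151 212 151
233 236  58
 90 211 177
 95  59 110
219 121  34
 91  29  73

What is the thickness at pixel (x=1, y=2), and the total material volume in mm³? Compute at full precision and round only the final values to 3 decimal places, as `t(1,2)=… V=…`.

t(1,2)=2.302 V=32.414

span = t_max - t_min = 2.41 - 0.96 = 1.450
L(1,2) = 236, L_eff = 1 - 236/255 = 0.074510 (inverted)
t(1,2) = 2.41 - 1.450·0.074510 = 2.302
Σt over all 7·3 pixels = 18709/510 ≈ 36.6843137
V = pitch²·Σt = 0.94²·18709/510 = 32.414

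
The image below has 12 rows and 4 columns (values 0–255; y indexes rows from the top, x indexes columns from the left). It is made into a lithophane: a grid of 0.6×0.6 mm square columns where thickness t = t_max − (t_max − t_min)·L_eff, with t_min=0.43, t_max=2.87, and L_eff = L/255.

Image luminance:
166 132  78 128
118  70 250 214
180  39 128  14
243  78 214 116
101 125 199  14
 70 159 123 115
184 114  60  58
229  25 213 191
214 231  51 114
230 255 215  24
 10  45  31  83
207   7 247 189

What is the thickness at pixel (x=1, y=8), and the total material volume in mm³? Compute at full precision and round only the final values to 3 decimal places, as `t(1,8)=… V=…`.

span = t_max - t_min = 2.87 - 0.43 = 2.440
L(1,8) = 231, L_eff = 231/255 = 0.905882
t(1,8) = 2.87 - 2.440·0.905882 = 0.660
Σt over all 12·4 pixels = 493859/6375 ≈ 77.4680784
V = pitch²·Σt = 0.6²·493859/6375 = 27.889

t(1,8)=0.660 V=27.889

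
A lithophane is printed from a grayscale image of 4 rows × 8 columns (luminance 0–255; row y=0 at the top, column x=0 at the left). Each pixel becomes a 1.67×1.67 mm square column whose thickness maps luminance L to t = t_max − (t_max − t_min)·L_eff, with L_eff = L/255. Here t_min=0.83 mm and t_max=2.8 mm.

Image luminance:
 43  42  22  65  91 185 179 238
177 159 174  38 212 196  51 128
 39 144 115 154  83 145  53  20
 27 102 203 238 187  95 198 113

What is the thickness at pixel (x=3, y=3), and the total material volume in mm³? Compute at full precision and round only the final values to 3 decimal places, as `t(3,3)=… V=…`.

t(3,3)=0.961 V=165.513

span = t_max - t_min = 2.8 - 0.83 = 1.970
L(3,3) = 238, L_eff = 238/255 = 0.933333
t(3,3) = 2.8 - 1.970·0.933333 = 0.961
Σt over all 4·8 pixels = 378337/6375 ≈ 59.3469804
V = pitch²·Σt = 1.67²·378337/6375 = 165.513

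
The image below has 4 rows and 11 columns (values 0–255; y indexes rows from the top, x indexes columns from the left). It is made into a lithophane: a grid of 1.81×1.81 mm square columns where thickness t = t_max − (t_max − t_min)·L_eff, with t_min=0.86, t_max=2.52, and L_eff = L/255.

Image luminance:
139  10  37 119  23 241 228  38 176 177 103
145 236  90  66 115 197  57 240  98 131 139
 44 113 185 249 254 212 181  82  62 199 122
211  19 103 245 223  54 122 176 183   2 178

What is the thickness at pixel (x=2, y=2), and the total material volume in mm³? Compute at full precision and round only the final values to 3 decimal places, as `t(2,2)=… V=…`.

t(2,2)=1.316 V=234.782

span = t_max - t_min = 2.52 - 0.86 = 1.660
L(2,2) = 185, L_eff = 185/255 = 0.725490
t(2,2) = 2.52 - 1.660·0.725490 = 1.316
Σt over all 4·11 pixels = 152288/2125 ≈ 71.6649412
V = pitch²·Σt = 1.81²·152288/2125 = 234.782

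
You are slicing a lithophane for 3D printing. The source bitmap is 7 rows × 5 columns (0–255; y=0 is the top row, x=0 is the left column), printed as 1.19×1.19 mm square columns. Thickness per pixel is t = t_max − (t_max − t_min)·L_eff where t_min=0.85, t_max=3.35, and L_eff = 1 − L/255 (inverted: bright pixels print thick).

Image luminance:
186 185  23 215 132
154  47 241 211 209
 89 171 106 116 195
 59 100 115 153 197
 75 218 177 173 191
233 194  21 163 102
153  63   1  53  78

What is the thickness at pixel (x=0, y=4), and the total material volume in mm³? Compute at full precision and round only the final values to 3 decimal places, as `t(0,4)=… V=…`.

span = t_max - t_min = 3.35 - 0.85 = 2.500
L(0,4) = 75, L_eff = 1 - 75/255 = 0.705882 (inverted)
t(0,4) = 3.35 - 2.500·0.705882 = 1.585
Σt over all 7·5 pixels = 15667/204 ≈ 76.7990196
V = pitch²·Σt = 1.19²·15667/204 = 108.755

t(0,4)=1.585 V=108.755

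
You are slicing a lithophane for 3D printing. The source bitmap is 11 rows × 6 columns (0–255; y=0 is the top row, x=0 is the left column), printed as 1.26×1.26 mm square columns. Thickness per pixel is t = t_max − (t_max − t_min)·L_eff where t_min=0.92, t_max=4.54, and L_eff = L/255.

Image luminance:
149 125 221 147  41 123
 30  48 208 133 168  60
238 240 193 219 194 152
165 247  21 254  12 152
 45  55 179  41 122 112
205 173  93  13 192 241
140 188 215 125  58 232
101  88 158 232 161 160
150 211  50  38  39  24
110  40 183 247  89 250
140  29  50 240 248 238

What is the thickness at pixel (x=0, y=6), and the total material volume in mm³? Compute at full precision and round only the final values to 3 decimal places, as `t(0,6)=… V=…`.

t(0,6)=2.553 V=267.347

span = t_max - t_min = 4.54 - 0.92 = 3.620
L(0,6) = 140, L_eff = 140/255 = 0.549020
t(0,6) = 4.54 - 3.620·0.549020 = 2.553
Σt over all 11·6 pixels = 429413/2550 ≈ 168.3972549
V = pitch²·Σt = 1.26²·429413/2550 = 267.347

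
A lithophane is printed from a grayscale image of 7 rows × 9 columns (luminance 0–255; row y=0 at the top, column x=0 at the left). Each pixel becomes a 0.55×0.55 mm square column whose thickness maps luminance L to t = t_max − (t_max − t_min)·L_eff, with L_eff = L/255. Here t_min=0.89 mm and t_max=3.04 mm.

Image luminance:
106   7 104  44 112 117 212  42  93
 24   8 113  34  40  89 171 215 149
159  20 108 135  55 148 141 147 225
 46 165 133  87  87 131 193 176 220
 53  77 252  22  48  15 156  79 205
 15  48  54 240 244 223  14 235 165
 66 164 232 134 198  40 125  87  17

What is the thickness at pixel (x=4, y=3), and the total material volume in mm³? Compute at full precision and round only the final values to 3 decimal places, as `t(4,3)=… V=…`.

span = t_max - t_min = 3.04 - 0.89 = 2.150
L(4,3) = 87, L_eff = 87/255 = 0.341176
t(4,3) = 3.04 - 2.150·0.341176 = 2.306
Σt over all 7·9 pixels = 6644/51 ≈ 130.2745098
V = pitch²·Σt = 0.55²·6644/51 = 39.408

t(4,3)=2.306 V=39.408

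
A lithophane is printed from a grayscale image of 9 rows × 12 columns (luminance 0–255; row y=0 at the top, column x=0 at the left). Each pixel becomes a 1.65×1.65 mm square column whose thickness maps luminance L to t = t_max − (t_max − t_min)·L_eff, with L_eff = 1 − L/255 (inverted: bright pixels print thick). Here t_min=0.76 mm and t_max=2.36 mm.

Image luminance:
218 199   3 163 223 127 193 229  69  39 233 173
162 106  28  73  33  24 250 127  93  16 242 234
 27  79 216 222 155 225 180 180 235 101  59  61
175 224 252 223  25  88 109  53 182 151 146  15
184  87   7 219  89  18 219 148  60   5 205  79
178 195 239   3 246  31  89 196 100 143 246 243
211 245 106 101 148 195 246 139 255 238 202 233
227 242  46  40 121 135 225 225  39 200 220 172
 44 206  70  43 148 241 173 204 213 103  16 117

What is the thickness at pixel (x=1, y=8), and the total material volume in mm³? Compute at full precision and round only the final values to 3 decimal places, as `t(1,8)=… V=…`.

span = t_max - t_min = 2.36 - 0.76 = 1.600
L(1,8) = 206, L_eff = 1 - 206/255 = 0.192157 (inverted)
t(1,8) = 2.36 - 1.600·0.192157 = 2.053
Σt over all 9·12 pixels = 229916/1275 ≈ 180.3262745
V = pitch²·Σt = 1.65²·229916/1275 = 490.938

t(1,8)=2.053 V=490.938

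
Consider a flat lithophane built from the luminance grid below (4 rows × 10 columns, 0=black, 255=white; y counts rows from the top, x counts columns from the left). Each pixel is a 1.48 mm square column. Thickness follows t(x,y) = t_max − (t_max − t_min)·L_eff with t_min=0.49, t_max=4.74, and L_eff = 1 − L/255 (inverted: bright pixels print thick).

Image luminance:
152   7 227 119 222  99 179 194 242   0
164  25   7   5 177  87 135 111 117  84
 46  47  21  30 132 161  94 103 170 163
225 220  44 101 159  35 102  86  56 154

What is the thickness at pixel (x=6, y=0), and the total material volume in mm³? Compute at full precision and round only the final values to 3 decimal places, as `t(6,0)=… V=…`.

span = t_max - t_min = 4.74 - 0.49 = 4.250
L(6,0) = 179, L_eff = 1 - 179/255 = 0.298039 (inverted)
t(6,0) = 4.74 - 4.250·0.298039 = 3.473
Σt over all 4·10 pixels = 2839/30 ≈ 94.6333333
V = pitch²·Σt = 1.48²·2839/30 = 207.285

t(6,0)=3.473 V=207.285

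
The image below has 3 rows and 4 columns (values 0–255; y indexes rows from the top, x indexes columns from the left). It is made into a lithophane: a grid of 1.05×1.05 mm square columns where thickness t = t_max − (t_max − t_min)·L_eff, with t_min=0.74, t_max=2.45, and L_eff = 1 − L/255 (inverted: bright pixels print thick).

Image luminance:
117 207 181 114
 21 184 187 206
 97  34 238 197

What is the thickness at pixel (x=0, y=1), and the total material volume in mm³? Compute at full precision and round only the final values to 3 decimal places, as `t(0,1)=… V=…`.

span = t_max - t_min = 2.45 - 0.74 = 1.710
L(0,1) = 21, L_eff = 1 - 21/255 = 0.917647 (inverted)
t(0,1) = 2.45 - 1.710·0.917647 = 0.881
Σt over all 3·4 pixels = 177111/8500 ≈ 20.8365882
V = pitch²·Σt = 1.05²·177111/8500 = 22.972

t(0,1)=0.881 V=22.972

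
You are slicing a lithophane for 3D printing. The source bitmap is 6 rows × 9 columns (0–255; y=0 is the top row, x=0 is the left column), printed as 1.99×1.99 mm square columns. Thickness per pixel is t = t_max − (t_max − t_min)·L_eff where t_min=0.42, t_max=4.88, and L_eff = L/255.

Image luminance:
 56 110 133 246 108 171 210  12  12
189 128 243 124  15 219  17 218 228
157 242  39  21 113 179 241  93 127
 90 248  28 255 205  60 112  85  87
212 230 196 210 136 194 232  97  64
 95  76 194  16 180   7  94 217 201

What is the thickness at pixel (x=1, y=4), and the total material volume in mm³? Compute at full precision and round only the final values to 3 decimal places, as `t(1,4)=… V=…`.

span = t_max - t_min = 4.88 - 0.42 = 4.460
L(1,4) = 230, L_eff = 230/255 = 0.901961
t(1,4) = 4.88 - 4.460·0.901961 = 0.857
Σt over all 6·9 pixels = 846812/6375 ≈ 132.8332549
V = pitch²·Σt = 1.99²·846812/6375 = 526.033

t(1,4)=0.857 V=526.033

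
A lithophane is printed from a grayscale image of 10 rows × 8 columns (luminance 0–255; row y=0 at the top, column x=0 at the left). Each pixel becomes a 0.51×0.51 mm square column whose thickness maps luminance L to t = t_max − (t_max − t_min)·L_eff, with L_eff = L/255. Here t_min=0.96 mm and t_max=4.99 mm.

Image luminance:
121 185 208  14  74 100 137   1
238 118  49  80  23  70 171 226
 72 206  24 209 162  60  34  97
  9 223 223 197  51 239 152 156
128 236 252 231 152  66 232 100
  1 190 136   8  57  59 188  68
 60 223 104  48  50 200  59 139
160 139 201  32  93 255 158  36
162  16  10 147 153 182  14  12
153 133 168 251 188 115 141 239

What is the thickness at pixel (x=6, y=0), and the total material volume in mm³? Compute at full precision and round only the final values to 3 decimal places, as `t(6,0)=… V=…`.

span = t_max - t_min = 4.99 - 0.96 = 4.030
L(6,0) = 137, L_eff = 137/255 = 0.537255
t(6,0) = 4.99 - 4.030·0.537255 = 2.825
Σt over all 10·8 pixels = 1019963/4250 ≈ 239.9912941
V = pitch²·Σt = 0.51²·1019963/4250 = 62.422

t(6,0)=2.825 V=62.422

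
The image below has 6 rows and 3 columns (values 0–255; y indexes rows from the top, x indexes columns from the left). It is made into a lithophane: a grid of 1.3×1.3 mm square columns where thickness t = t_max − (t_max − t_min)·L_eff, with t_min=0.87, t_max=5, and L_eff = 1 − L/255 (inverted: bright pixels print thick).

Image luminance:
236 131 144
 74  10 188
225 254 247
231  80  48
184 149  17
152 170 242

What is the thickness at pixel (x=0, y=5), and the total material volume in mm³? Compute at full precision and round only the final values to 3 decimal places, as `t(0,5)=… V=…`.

t(0,5)=3.332 V=102.613

span = t_max - t_min = 5 - 0.87 = 4.130
L(0,5) = 152, L_eff = 1 - 152/255 = 0.403922 (inverted)
t(0,5) = 5 - 4.130·0.403922 = 3.332
Σt over all 6·3 pixels = 387074/6375 ≈ 60.7174902
V = pitch²·Σt = 1.3²·387074/6375 = 102.613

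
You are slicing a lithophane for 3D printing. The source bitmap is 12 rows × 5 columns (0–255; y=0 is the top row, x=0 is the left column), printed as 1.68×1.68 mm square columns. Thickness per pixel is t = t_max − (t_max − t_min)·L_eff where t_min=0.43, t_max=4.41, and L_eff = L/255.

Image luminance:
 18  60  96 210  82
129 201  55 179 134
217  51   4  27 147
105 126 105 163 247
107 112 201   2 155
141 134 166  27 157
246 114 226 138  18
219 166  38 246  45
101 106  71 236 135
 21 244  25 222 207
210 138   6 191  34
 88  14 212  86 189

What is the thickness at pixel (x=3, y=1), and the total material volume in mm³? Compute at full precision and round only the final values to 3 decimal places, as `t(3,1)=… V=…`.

t(3,1)=1.616 V=414.218

span = t_max - t_min = 4.41 - 0.43 = 3.980
L(3,1) = 179, L_eff = 179/255 = 0.701961
t(3,1) = 4.41 - 3.980·0.701961 = 1.616
Σt over all 12·5 pixels = 37424/255 ≈ 146.7607843
V = pitch²·Σt = 1.68²·37424/255 = 414.218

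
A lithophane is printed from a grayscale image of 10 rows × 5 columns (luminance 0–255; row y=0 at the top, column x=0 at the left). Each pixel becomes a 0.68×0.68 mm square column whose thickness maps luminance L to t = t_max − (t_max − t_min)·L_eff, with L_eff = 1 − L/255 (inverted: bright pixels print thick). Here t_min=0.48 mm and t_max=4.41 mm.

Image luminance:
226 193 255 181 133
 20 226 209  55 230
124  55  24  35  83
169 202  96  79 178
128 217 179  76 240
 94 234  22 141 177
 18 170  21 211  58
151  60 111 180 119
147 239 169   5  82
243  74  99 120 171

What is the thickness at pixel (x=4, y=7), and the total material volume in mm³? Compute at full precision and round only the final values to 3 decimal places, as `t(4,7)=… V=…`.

span = t_max - t_min = 4.41 - 0.48 = 3.930
L(4,7) = 119, L_eff = 1 - 119/255 = 0.533333 (inverted)
t(4,7) = 4.41 - 3.930·0.533333 = 2.314
Σt over all 10·5 pixels = 1085499/8500 ≈ 127.7057647
V = pitch²·Σt = 0.68²·1085499/8500 = 59.051

t(4,7)=2.314 V=59.051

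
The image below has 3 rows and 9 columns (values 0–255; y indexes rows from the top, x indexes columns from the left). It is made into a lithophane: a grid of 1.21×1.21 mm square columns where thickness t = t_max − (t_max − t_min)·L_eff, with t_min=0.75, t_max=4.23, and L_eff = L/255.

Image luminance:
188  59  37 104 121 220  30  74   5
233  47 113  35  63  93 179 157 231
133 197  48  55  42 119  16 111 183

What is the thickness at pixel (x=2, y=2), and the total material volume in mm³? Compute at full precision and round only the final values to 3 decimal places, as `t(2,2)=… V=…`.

t(2,2)=3.575 V=109.411

span = t_max - t_min = 4.23 - 0.75 = 3.480
L(2,2) = 48, L_eff = 48/255 = 0.188235
t(2,2) = 4.23 - 3.480·0.188235 = 3.575
Σt over all 3·9 pixels = 635197/8500 ≈ 74.7290588
V = pitch²·Σt = 1.21²·635197/8500 = 109.411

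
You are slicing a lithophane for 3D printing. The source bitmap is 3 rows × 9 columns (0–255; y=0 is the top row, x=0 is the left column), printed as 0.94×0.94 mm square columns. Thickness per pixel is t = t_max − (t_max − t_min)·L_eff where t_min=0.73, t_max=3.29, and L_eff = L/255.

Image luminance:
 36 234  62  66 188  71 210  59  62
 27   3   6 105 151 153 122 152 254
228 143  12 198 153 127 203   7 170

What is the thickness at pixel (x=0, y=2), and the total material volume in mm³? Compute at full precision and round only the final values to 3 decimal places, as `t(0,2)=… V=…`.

span = t_max - t_min = 3.29 - 0.73 = 2.560
L(0,2) = 228, L_eff = 228/255 = 0.894118
t(0,2) = 3.29 - 2.560·0.894118 = 1.001
Σt over all 3·9 pixels = 1445453/25500 ≈ 56.6844314
V = pitch²·Σt = 0.94²·1445453/25500 = 50.086

t(0,2)=1.001 V=50.086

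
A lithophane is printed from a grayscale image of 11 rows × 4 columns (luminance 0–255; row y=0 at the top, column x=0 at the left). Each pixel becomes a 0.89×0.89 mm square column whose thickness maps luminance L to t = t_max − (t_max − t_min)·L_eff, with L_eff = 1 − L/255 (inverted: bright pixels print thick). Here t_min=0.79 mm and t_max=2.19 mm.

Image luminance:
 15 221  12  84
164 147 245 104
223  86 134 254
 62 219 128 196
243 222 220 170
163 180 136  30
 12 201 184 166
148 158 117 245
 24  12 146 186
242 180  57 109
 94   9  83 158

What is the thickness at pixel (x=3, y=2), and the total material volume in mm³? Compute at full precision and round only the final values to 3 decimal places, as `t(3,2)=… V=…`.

span = t_max - t_min = 2.19 - 0.79 = 1.400
L(3,2) = 254, L_eff = 1 - 254/255 = 0.003922 (inverted)
t(3,2) = 2.19 - 1.400·0.003922 = 2.185
Σt over all 11·4 pixels = 29214/425 ≈ 68.7388235
V = pitch²·Σt = 0.89²·29214/425 = 54.448

t(3,2)=2.185 V=54.448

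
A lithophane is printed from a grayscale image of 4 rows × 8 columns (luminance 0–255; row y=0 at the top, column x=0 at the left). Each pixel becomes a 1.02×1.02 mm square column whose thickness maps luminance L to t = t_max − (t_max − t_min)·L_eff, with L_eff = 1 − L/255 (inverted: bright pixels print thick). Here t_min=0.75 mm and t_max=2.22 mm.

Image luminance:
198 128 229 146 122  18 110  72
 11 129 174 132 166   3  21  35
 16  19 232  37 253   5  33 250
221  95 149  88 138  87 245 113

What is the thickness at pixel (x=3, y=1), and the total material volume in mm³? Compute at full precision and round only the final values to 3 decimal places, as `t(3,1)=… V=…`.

t(3,1)=1.511 V=47.011

span = t_max - t_min = 2.22 - 0.75 = 1.470
L(3,1) = 132, L_eff = 1 - 132/255 = 0.482353 (inverted)
t(3,1) = 2.22 - 1.470·0.482353 = 1.511
Σt over all 4·8 pixels = 15363/340 ≈ 45.1852941
V = pitch²·Σt = 1.02²·15363/340 = 47.011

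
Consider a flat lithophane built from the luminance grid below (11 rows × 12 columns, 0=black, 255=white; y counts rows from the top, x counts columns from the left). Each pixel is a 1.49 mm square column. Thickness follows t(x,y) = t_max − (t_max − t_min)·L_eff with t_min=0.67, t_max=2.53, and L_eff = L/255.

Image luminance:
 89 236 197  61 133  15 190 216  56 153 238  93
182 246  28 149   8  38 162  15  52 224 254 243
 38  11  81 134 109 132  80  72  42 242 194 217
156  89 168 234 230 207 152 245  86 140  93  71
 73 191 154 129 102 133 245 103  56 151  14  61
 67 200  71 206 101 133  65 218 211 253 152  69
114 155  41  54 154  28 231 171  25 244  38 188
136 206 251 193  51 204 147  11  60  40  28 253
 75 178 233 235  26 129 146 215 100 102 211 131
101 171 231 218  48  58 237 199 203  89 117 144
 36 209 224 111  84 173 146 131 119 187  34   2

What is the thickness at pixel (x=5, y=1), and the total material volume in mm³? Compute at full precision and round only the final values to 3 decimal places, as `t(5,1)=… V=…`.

span = t_max - t_min = 2.53 - 0.67 = 1.860
L(5,1) = 38, L_eff = 38/255 = 0.149020
t(5,1) = 2.53 - 1.860·0.149020 = 2.253
Σt over all 11·12 pixels = 173909/850 ≈ 204.5988235
V = pitch²·Σt = 1.49²·173909/850 = 454.230

t(5,1)=2.253 V=454.230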